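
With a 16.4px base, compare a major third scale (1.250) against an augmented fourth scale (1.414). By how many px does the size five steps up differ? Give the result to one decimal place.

Major third: 16.4 × 1.250⁵ = 50.049px
Augmented fourth: 16.4 × 1.414⁵ = 92.702px
Difference: 92.702 − 50.049 = 42.653px

42.7px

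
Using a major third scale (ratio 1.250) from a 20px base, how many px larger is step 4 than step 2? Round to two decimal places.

17.58px

Step 2: 20.0 × 1.250² = 31.2500px
Step 4: 20.0 × 1.250⁴ = 48.8281px
Difference: 48.8281 − 31.2500 = 17.5781px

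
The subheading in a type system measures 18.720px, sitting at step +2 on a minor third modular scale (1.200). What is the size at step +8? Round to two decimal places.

18.720 × 1.200⁶ = 18.720 × 2.98598 ≈ 55.898

55.90px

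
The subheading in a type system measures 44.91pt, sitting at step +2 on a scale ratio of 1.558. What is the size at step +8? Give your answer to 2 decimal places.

642.31pt

Moving from step +2 to step +8 is 6 steps up, so multiply by r⁶.
44.91 × 1.558⁶ = 44.91 × 14.30226 ≈ 642.315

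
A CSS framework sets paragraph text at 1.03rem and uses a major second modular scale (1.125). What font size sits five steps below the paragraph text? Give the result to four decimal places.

0.5716rem

1.03 ÷ 1.125⁵ = 1.03 ÷ 1.80203 ≈ 0.5716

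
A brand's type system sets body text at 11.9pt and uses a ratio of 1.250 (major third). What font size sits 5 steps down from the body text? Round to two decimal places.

3.90pt

Every step multiplies by the scale ratio.
11.9 ÷ 1.250⁵ = 11.9 ÷ 3.05176 ≈ 3.90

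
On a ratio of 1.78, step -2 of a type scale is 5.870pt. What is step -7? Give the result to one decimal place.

0.3pt

Moving from step -2 to step -7 is 5 steps down, so divide by r⁵.
5.870 ÷ 1.78⁵ = 5.870 ÷ 17.86899 ≈ 0.329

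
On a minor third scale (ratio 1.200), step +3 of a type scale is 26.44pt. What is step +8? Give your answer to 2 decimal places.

65.79pt

26.44 × 1.200⁵ = 26.44 × 2.48832 ≈ 65.791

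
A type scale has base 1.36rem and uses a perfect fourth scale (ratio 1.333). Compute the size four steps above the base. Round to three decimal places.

1.36 × 1.333⁴ = 1.36 × 3.15733 ≈ 4.294

4.294rem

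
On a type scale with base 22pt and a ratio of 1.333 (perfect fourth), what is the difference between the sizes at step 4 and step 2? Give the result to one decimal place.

30.4pt

Step 2: 22.0 × 1.333² = 39.092pt
Step 4: 22.0 × 1.333⁴ = 69.461pt
Difference: 69.461 − 39.092 = 30.369pt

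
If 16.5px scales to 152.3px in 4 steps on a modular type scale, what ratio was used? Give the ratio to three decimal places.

1.743

The ratio satisfies 16.5 × r⁴ = 152.3, so r = (152.3 / 16.5)^(1/4).
r = 9.2303^(1/4) ≈ 1.7430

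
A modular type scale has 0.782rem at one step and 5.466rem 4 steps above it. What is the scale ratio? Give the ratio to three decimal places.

1.626

r⁴ = 5.466 / 0.782, so r = (5.466/0.782)^(1/4).
r = 6.9898^(1/4) ≈ 1.6260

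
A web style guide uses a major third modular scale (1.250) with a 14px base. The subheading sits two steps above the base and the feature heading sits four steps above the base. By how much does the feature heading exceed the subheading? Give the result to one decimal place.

Step 2: 14.0 × 1.250² = 21.875px
Step 4: 14.0 × 1.250⁴ = 34.180px
Difference: 34.180 − 21.875 = 12.305px

12.3px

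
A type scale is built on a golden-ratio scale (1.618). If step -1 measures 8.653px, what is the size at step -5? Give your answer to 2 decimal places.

Moving from step -1 to step -5 is 4 steps down, so divide by r⁴.
8.653 ÷ 1.618⁴ = 8.653 ÷ 6.85353 ≈ 1.263

1.26px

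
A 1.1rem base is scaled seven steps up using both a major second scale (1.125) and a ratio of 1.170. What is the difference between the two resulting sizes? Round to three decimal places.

0.793rem

Major second: 1.1 × 1.125⁷ = 2.50877rem
At 1.170: 1.1 × 1.170⁷ = 3.30137rem
Difference: 3.30137 − 2.50877 = 0.79260rem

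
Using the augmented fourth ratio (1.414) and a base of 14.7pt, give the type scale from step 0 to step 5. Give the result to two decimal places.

14.70pt, 20.79pt, 29.39pt, 41.56pt, 58.76pt, 83.09pt

Step 0: 14.7pt
Step 1: 14.7 × 1.414 = 20.79
Step 2: 14.7 × 1.414² = 29.39
Step 3: 14.7 × 1.414³ = 41.56
Step 4: 14.7 × 1.414⁴ = 58.76
Step 5: 14.7 × 1.414⁵ = 83.09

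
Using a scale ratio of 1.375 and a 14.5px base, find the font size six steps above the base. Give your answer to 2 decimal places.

Every step multiplies by the scale ratio.
14.5 × 1.375⁶ = 14.5 × 6.75797 ≈ 97.99

97.99px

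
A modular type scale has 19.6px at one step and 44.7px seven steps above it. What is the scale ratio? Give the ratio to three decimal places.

The ratio satisfies 19.6 × r⁷ = 44.7, so r = (44.7 / 19.6)^(1/7).
r = 2.2806^(1/7) ≈ 1.1250

1.125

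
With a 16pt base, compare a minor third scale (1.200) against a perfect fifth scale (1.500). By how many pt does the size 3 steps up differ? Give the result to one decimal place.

26.4pt

Minor third: 16.0 × 1.200³ = 27.648pt
Perfect fifth: 16.0 × 1.500³ = 54.000pt
Difference: 54.000 − 27.648 = 26.352pt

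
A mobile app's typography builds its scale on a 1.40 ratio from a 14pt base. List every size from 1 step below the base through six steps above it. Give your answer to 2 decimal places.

Step -1: 14.0 ÷ 1.40 = 10.00
Step 0: 14pt
Step 1: 14.0 × 1.40 = 19.60
Step 2: 14.0 × 1.40² = 27.44
Step 3: 14.0 × 1.40³ = 38.42
Step 4: 14.0 × 1.40⁴ = 53.78
Step 5: 14.0 × 1.40⁵ = 75.30
Step 6: 14.0 × 1.40⁶ = 105.41

10.00pt, 14.00pt, 19.60pt, 27.44pt, 38.42pt, 53.78pt, 75.30pt, 105.41pt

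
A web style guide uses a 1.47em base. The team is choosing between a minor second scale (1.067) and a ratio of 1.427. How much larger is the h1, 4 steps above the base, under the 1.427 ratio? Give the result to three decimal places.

Minor second: 1.47 × 1.067⁴ = 1.90535em
At 1.427: 1.47 × 1.427⁴ = 6.09555em
Difference: 6.09555 − 1.90535 = 4.19020em

4.190em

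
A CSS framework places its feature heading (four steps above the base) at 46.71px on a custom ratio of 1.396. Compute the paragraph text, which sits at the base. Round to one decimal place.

12.3px

The gap is 0 − (4) = -4 steps, so the factor is 1.396^-4.
46.71 ÷ 1.396⁴ = 46.71 ÷ 3.79788 ≈ 12.299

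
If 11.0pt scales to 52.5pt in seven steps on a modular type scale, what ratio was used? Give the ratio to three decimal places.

1.250

The ratio satisfies 11.0 × r⁷ = 52.5, so r = (52.5 / 11.0)^(1/7).
r = 4.7727^(1/7) ≈ 1.2502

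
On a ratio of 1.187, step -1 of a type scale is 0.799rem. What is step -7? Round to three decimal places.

The gap is -7 − (-1) = -6 steps, so the factor is 1.187^-6.
0.799 ÷ 1.187⁶ = 0.799 ÷ 2.79708 ≈ 0.286

0.286rem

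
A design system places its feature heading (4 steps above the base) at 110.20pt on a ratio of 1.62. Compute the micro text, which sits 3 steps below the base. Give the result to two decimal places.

3.76pt

110.20 ÷ 1.62⁷ = 110.20 ÷ 29.28229 ≈ 3.763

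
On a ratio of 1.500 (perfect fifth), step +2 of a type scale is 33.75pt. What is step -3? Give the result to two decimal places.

4.44pt

33.75 ÷ 1.500⁵ = 33.75 ÷ 7.59375 ≈ 4.444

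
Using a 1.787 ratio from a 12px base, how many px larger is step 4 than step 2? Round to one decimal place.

Step 2: 12.0 × 1.787² = 38.320px
Step 4: 12.0 × 1.787⁴ = 122.371px
Difference: 122.371 − 38.320 = 84.051px

84.1px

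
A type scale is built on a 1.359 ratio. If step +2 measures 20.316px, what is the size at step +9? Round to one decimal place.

173.9px

20.316 × 1.359⁷ = 20.316 × 8.56123 ≈ 173.930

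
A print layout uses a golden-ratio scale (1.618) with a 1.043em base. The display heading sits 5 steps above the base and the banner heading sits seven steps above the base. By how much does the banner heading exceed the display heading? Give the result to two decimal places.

18.71em

Step 5: 1.043 × 1.618⁵ = 11.5658em
Step 7: 1.043 × 1.618⁷ = 30.2785em
Difference: 30.2785 − 11.5658 = 18.7127em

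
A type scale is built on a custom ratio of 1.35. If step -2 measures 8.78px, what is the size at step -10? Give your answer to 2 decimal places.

8.78 ÷ 1.35⁸ = 8.78 ÷ 11.03240 ≈ 0.796

0.80px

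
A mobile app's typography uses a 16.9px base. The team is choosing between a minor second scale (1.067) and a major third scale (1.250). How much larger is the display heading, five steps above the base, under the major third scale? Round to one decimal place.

28.2px

Minor second: 16.9 × 1.067⁵ = 23.373px
Major third: 16.9 × 1.250⁵ = 51.575px
Difference: 51.575 − 23.373 = 28.202px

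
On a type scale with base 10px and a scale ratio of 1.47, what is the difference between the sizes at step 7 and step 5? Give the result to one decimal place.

79.7px

Step 5: 10.0 × 1.47⁵ = 68.641px
Step 7: 10.0 × 1.47⁷ = 148.327px
Difference: 148.327 − 68.641 = 79.686px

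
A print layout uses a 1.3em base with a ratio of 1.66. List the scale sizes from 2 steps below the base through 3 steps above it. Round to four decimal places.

Step -2: 1.3 ÷ 1.66² = 0.4718
Step -1: 1.3 ÷ 1.66 = 0.7831
Step 0: 1.3em
Step 1: 1.3 × 1.66 = 2.1580
Step 2: 1.3 × 1.66² = 3.5823
Step 3: 1.3 × 1.66³ = 5.9466

0.4718em, 0.7831em, 1.3000em, 2.1580em, 3.5823em, 5.9466em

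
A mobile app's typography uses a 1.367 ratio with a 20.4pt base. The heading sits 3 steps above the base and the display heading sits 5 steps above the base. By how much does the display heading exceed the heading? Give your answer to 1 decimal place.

Step 3: 20.4 × 1.367³ = 52.112pt
Step 5: 20.4 × 1.367⁵ = 97.381pt
Difference: 97.381 − 52.112 = 45.269pt

45.3pt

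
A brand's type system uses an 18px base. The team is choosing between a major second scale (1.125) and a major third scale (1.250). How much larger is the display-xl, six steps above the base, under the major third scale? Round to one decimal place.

Major second: 18.0 × 1.125⁶ = 36.491px
Major third: 18.0 × 1.250⁶ = 68.665px
Difference: 68.665 − 36.491 = 32.174px

32.2px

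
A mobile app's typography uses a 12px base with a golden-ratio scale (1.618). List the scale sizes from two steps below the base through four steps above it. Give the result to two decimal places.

4.58px, 7.42px, 12.00px, 19.42px, 31.42px, 50.83px, 82.24px

Step -2: 12.0 ÷ 1.618² = 4.58
Step -1: 12.0 ÷ 1.618 = 7.42
Step 0: 12px
Step 1: 12.0 × 1.618 = 19.42
Step 2: 12.0 × 1.618² = 31.42
Step 3: 12.0 × 1.618³ = 50.83
Step 4: 12.0 × 1.618⁴ = 82.24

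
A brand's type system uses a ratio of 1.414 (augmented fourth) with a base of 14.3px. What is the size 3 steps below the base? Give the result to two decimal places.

Each step on a modular scale multiplies by the ratio, so the size n steps from the base is base × ratioⁿ.
14.3 ÷ 1.414³ = 14.3 ÷ 2.82715 ≈ 5.06

5.06px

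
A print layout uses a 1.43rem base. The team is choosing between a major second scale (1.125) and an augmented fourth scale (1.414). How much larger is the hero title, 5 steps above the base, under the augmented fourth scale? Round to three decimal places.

5.506rem

Major second: 1.43 × 1.125⁵ = 2.57691rem
Augmented fourth: 1.43 × 1.414⁵ = 8.08320rem
Difference: 8.08320 − 2.57691 = 5.50629rem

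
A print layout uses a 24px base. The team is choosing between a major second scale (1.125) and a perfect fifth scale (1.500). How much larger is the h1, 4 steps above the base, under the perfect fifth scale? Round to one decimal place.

Major second: 24.0 × 1.125⁴ = 38.443px
Perfect fifth: 24.0 × 1.500⁴ = 121.500px
Difference: 121.500 − 38.443 = 83.057px

83.1px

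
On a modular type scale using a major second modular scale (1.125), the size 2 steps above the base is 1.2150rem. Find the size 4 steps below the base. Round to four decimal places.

The gap is -4 − (2) = -6 steps, so the factor is 1.125^-6.
1.2150 ÷ 1.125⁶ = 1.2150 ÷ 2.02729 ≈ 0.5993

0.5993rem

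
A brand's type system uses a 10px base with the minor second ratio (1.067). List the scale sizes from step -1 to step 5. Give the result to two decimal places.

9.37px, 10.00px, 10.67px, 11.38px, 12.15px, 12.96px, 13.83px

Step -1: 10.0 ÷ 1.067 = 9.37
Step 0: 10px
Step 1: 10.0 × 1.067 = 10.67
Step 2: 10.0 × 1.067² = 11.38
Step 3: 10.0 × 1.067³ = 12.15
Step 4: 10.0 × 1.067⁴ = 12.96
Step 5: 10.0 × 1.067⁵ = 13.83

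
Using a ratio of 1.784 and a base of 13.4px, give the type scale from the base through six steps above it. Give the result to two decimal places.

Step 0: 13.4px
Step 1: 13.4 × 1.784 = 23.91
Step 2: 13.4 × 1.784² = 42.65
Step 3: 13.4 × 1.784³ = 76.08
Step 4: 13.4 × 1.784⁴ = 135.73
Step 5: 13.4 × 1.784⁵ = 242.15
Step 6: 13.4 × 1.784⁶ = 431.99

13.40px, 23.91px, 42.65px, 76.08px, 135.73px, 242.15px, 431.99px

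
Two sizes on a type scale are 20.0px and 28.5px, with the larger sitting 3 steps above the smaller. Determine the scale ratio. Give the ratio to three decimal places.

1.125

The ratio satisfies 20.0 × r³ = 28.5, so r = (28.5 / 20.0)^(1/3).
r = 1.4250^(1/3) ≈ 1.1253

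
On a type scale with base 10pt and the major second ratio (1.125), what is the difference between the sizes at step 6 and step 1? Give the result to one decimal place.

Step 1: 10.0 × 1.125 = 11.250pt
Step 6: 10.0 × 1.125⁶ = 20.273pt
Difference: 20.273 − 11.250 = 9.023pt

9.0pt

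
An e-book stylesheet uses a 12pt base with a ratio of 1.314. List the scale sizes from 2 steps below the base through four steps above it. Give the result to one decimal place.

Step -2: 12.0 ÷ 1.314² = 7.0
Step -1: 12.0 ÷ 1.314 = 9.1
Step 0: 12pt
Step 1: 12.0 × 1.314 = 15.8
Step 2: 12.0 × 1.314² = 20.7
Step 3: 12.0 × 1.314³ = 27.2
Step 4: 12.0 × 1.314⁴ = 35.8

7.0pt, 9.1pt, 12.0pt, 15.8pt, 20.7pt, 27.2pt, 35.8pt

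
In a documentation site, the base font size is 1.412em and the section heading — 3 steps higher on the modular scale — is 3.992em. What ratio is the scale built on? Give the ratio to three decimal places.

r³ = 3.992 / 1.412, so r = (3.992/1.412)^(1/3).
r = 2.8272^(1/3) ≈ 1.4140

1.414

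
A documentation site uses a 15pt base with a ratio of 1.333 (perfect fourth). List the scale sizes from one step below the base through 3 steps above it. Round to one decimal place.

Step -1: 15.0 ÷ 1.333 = 11.3
Step 0: 15pt
Step 1: 15.0 × 1.333 = 20.0
Step 2: 15.0 × 1.333² = 26.7
Step 3: 15.0 × 1.333³ = 35.5

11.3pt, 15.0pt, 20.0pt, 26.7pt, 35.5pt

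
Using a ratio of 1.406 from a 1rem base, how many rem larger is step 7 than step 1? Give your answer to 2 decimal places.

9.46rem

Step 1: 1.0 × 1.406 = 1.4060rem
Step 7: 1.0 × 1.406⁷ = 10.8617rem
Difference: 10.8617 − 1.4060 = 9.4557rem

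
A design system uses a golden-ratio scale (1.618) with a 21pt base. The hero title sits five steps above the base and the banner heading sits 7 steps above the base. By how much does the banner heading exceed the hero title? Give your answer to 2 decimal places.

376.76pt

Step 5: 21.0 × 1.618⁵ = 232.8691pt
Step 7: 21.0 × 1.618⁷ = 609.6336pt
Difference: 609.6336 − 232.8691 = 376.7645pt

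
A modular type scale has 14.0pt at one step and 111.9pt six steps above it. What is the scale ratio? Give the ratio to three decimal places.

r⁶ = 111.9 / 14.0, so r = (111.9/14.0)^(1/6).
r = 7.9929^(1/6) ≈ 1.4140

1.414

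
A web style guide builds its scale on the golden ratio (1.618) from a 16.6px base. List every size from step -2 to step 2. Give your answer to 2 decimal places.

Step -2: 16.6 ÷ 1.618² = 6.34
Step -1: 16.6 ÷ 1.618 = 10.26
Step 0: 16.6px
Step 1: 16.6 × 1.618 = 26.86
Step 2: 16.6 × 1.618² = 43.46

6.34px, 10.26px, 16.60px, 26.86px, 43.46px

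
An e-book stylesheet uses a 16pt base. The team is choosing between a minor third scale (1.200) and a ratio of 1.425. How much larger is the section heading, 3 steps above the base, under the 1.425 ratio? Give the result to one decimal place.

18.7pt

Minor third: 16.0 × 1.200³ = 27.648pt
At 1.425: 16.0 × 1.425³ = 46.298pt
Difference: 46.298 − 27.648 = 18.650pt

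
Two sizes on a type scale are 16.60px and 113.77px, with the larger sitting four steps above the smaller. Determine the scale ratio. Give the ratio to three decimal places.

1.618

r⁴ = 113.77 / 16.60, so r = (113.77/16.60)^(1/4).
r = 6.8536^(1/4) ≈ 1.6180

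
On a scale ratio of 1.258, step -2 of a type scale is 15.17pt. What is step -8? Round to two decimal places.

3.83pt

15.17 ÷ 1.258⁶ = 15.17 ÷ 3.96355 ≈ 3.827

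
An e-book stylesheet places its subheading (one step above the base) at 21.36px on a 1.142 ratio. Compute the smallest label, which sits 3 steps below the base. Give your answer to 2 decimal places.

12.56px

21.36 ÷ 1.142⁴ = 21.36 ÷ 1.70084 ≈ 12.558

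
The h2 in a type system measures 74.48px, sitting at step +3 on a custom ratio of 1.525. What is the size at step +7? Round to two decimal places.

402.83px

Moving from step +3 to step +7 is 4 steps up, so multiply by r⁴.
74.48 × 1.525⁴ = 74.48 × 5.40853 ≈ 402.827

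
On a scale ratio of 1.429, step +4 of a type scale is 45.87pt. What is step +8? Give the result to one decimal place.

191.3pt

45.87 × 1.429⁴ = 45.87 × 4.16993 ≈ 191.275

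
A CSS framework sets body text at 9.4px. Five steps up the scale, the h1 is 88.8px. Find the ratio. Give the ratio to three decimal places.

1.567

The ratio satisfies 9.4 × r⁵ = 88.8, so r = (88.8 / 9.4)^(1/5).
r = 9.4468^(1/5) ≈ 1.5670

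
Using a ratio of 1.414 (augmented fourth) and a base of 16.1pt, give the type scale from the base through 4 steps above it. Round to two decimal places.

16.10pt, 22.77pt, 32.19pt, 45.52pt, 64.36pt

Step 0: 16.1pt
Step 1: 16.1 × 1.414 = 22.77
Step 2: 16.1 × 1.414² = 32.19
Step 3: 16.1 × 1.414³ = 45.52
Step 4: 16.1 × 1.414⁴ = 64.36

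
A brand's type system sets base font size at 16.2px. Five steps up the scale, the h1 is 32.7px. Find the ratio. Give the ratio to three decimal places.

1.151

The ratio satisfies 16.2 × r⁵ = 32.7, so r = (32.7 / 16.2)^(1/5).
r = 2.0185^(1/5) ≈ 1.1508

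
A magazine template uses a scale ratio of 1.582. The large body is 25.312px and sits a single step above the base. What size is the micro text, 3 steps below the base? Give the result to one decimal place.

4.0px

The gap is -3 − (1) = -4 steps, so the factor is 1.582^-4.
25.312 ÷ 1.582⁴ = 25.312 ÷ 6.26363 ≈ 4.041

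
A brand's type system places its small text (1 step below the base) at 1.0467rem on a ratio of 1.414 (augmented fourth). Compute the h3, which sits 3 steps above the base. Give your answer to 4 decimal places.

1.0467 × 1.414⁴ = 1.0467 × 3.99758 ≈ 4.1843

4.1843rem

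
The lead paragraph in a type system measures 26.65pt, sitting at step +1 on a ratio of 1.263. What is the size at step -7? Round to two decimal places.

4.12pt

Moving from step +1 to step -7 is 8 steps down, so divide by r⁸.
26.65 ÷ 1.263⁸ = 26.65 ÷ 6.47481 ≈ 4.116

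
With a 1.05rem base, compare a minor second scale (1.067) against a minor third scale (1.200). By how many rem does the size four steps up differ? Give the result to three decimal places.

0.816rem

Minor second: 1.05 × 1.067⁴ = 1.36097rem
Minor third: 1.05 × 1.200⁴ = 2.17728rem
Difference: 2.17728 − 1.36097 = 0.81631rem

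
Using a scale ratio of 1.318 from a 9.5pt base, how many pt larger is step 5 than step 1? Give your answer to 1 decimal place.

25.3pt

Step 1: 9.5 × 1.318 = 12.521pt
Step 5: 9.5 × 1.318⁵ = 37.783pt
Difference: 37.783 − 12.521 = 25.262pt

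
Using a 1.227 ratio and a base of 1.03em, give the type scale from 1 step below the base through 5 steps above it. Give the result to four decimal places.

0.8394em, 1.0300em, 1.2638em, 1.5507em, 1.9027em, 2.3346em, 2.8646em

Step -1: 1.03 ÷ 1.227 = 0.8394
Step 0: 1.03em
Step 1: 1.03 × 1.227 = 1.2638
Step 2: 1.03 × 1.227² = 1.5507
Step 3: 1.03 × 1.227³ = 1.9027
Step 4: 1.03 × 1.227⁴ = 2.3346
Step 5: 1.03 × 1.227⁵ = 2.8646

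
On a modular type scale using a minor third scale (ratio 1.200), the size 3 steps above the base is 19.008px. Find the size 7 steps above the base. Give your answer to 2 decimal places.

The gap is 7 − (3) = 4 steps, so the factor is 1.200^4.
19.008 × 1.200⁴ = 19.008 × 2.07360 ≈ 39.415

39.41px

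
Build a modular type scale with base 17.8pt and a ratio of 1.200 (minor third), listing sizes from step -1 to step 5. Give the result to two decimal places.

14.83pt, 17.80pt, 21.36pt, 25.63pt, 30.76pt, 36.91pt, 44.29pt

Step -1: 17.8 ÷ 1.200 = 14.83
Step 0: 17.8pt
Step 1: 17.8 × 1.200 = 21.36
Step 2: 17.8 × 1.200² = 25.63
Step 3: 17.8 × 1.200³ = 30.76
Step 4: 17.8 × 1.200⁴ = 36.91
Step 5: 17.8 × 1.200⁵ = 44.29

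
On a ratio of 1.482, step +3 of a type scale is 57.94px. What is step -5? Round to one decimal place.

Moving from step +3 to step -5 is 8 steps down, so divide by r⁸.
57.94 ÷ 1.482⁸ = 57.94 ÷ 23.26942 ≈ 2.490

2.5px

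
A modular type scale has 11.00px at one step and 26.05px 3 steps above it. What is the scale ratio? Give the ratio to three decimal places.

1.333

r³ = 26.05 / 11.00, so r = (26.05/11.00)^(1/3).
r = 2.3682^(1/3) ≈ 1.3329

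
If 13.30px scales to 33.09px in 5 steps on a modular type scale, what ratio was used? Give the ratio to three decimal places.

1.200

r⁵ = 33.09 / 13.30, so r = (33.09/13.30)^(1/5).
r = 2.4880^(1/5) ≈ 1.2000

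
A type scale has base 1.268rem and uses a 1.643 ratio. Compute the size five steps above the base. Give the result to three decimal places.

1.268 × 1.643⁵ = 1.268 × 11.97258 ≈ 15.181

15.181rem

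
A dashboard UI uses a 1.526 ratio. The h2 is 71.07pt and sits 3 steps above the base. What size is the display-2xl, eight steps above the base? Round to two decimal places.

588.11pt

The gap is 8 − (3) = 5 steps, so the factor is 1.526^5.
71.07 × 1.526⁵ = 71.07 × 8.27509 ≈ 588.111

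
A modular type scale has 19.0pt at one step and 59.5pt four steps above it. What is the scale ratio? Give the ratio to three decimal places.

The ratio satisfies 19.0 × r⁴ = 59.5, so r = (59.5 / 19.0)^(1/4).
r = 3.1316^(1/4) ≈ 1.3303

1.330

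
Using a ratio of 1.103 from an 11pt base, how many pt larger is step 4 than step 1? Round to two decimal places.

Step 1: 11.0 × 1.103 = 12.1330pt
Step 4: 11.0 × 1.103⁴ = 16.2815pt
Difference: 16.2815 − 12.1330 = 4.1485pt

4.15pt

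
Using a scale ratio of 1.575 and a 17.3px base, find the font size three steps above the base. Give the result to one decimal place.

67.6px

17.3 × 1.575³ = 17.3 × 3.90698 ≈ 67.59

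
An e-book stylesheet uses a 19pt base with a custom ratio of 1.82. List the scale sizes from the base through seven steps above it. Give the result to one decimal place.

19.0pt, 34.6pt, 62.9pt, 114.5pt, 208.5pt, 379.4pt, 690.5pt, 1256.8pt

Step 0: 19pt
Step 1: 19.0 × 1.82 = 34.6
Step 2: 19.0 × 1.82² = 62.9
Step 3: 19.0 × 1.82³ = 114.5
Step 4: 19.0 × 1.82⁴ = 208.5
Step 5: 19.0 × 1.82⁵ = 379.4
Step 6: 19.0 × 1.82⁶ = 690.5
Step 7: 19.0 × 1.82⁷ = 1256.8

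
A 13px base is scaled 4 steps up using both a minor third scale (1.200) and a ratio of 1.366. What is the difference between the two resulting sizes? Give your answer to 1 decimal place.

Minor third: 13.0 × 1.200⁴ = 26.957px
At 1.366: 13.0 × 1.366⁴ = 45.263px
Difference: 45.263 − 26.957 = 18.306px

18.3px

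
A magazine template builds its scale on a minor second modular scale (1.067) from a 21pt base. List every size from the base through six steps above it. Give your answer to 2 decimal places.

21.00pt, 22.41pt, 23.91pt, 25.51pt, 27.22pt, 29.04pt, 30.99pt

Step 0: 21pt
Step 1: 21.0 × 1.067 = 22.41
Step 2: 21.0 × 1.067² = 23.91
Step 3: 21.0 × 1.067³ = 25.51
Step 4: 21.0 × 1.067⁴ = 27.22
Step 5: 21.0 × 1.067⁵ = 29.04
Step 6: 21.0 × 1.067⁶ = 30.99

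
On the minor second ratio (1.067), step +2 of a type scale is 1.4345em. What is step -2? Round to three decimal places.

1.107em

Moving from step +2 to step -2 is 4 steps down, so divide by r⁴.
1.4345 ÷ 1.067⁴ = 1.4345 ÷ 1.29616 ≈ 1.107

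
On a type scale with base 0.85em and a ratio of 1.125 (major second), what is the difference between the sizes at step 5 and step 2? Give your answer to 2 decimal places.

0.46em

Step 2: 0.85 × 1.125² = 1.0758em
Step 5: 0.85 × 1.125⁵ = 1.5317em
Difference: 1.5317 − 1.0758 = 0.4559em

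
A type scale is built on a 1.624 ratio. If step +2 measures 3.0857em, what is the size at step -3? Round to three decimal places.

Moving from step +2 to step -3 is 5 steps down, so divide by r⁵.
3.0857 ÷ 1.624⁵ = 3.0857 ÷ 11.29614 ≈ 0.273

0.273em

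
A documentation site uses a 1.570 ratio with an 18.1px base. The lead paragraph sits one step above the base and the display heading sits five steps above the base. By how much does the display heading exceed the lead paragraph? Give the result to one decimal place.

Step 1: 18.1 × 1.570 = 28.417px
Step 5: 18.1 × 1.570⁵ = 172.654px
Difference: 172.654 − 28.417 = 144.237px

144.2px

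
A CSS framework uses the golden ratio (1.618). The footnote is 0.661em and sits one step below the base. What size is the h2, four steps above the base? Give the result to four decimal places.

0.661 × 1.618⁵ = 0.661 × 11.08901 ≈ 7.3298

7.3298em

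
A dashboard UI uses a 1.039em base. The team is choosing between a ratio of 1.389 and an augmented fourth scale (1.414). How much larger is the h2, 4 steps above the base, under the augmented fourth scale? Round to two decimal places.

0.29em

At 1.389: 1.039 × 1.389⁴ = 3.8674em
Augmented fourth: 1.039 × 1.414⁴ = 4.1535em
Difference: 4.1535 − 3.8674 = 0.2861em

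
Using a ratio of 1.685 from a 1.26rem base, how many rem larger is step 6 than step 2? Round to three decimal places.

25.261rem

Step 2: 1.26 × 1.685² = 3.57742rem
Step 6: 1.26 × 1.685⁶ = 28.83832rem
Difference: 28.83832 − 3.57742 = 25.26090rem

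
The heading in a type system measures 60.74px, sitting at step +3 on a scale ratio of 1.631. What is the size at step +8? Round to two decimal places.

Moving from step +3 to step +8 is 5 steps up, so multiply by r⁵.
60.74 × 1.631⁵ = 60.74 × 11.54170 ≈ 701.043

701.04px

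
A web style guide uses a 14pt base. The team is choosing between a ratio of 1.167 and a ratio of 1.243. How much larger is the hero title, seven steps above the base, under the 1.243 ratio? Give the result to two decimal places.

At 1.167: 14.0 × 1.167⁷ = 41.2690pt
At 1.243: 14.0 × 1.243⁷ = 64.1839pt
Difference: 64.1839 − 41.2690 = 22.9149pt

22.91pt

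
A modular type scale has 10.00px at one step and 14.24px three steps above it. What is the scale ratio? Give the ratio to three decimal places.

r³ = 14.24 / 10.00, so r = (14.24/10.00)^(1/3).
r = 1.4240^(1/3) ≈ 1.1250

1.125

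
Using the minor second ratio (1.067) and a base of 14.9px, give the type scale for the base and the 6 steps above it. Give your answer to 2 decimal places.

14.90px, 15.90px, 16.96px, 18.10px, 19.31px, 20.61px, 21.99px

Step 0: 14.9px
Step 1: 14.9 × 1.067 = 15.90
Step 2: 14.9 × 1.067² = 16.96
Step 3: 14.9 × 1.067³ = 18.10
Step 4: 14.9 × 1.067⁴ = 19.31
Step 5: 14.9 × 1.067⁵ = 20.61
Step 6: 14.9 × 1.067⁶ = 21.99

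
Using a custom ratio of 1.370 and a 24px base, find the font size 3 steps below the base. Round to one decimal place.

Each step on a modular scale multiplies by the ratio, so the size n steps from the base is base × ratioⁿ.
24.0 ÷ 1.370³ = 24.0 ÷ 2.57135 ≈ 9.33

9.3px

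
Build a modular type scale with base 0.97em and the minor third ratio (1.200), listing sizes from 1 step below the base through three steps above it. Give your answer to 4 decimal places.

0.8083em, 0.9700em, 1.1640em, 1.3968em, 1.6762em

Step -1: 0.97 ÷ 1.200 = 0.8083
Step 0: 0.97em
Step 1: 0.97 × 1.200 = 1.1640
Step 2: 0.97 × 1.200² = 1.3968
Step 3: 0.97 × 1.200³ = 1.6762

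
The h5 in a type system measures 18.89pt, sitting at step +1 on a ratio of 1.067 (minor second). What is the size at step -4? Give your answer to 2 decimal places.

13.66pt

18.89 ÷ 1.067⁵ = 18.89 ÷ 1.38300 ≈ 13.659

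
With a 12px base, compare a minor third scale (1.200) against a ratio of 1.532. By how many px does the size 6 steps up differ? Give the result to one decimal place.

Minor third: 12.0 × 1.200⁶ = 35.832px
At 1.532: 12.0 × 1.532⁶ = 155.144px
Difference: 155.144 − 35.832 = 119.312px

119.3px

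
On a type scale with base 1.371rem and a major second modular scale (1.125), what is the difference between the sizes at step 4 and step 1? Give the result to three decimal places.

0.654rem

Step 1: 1.371 × 1.125 = 1.54238rem
Step 4: 1.371 × 1.125⁴ = 2.19608rem
Difference: 2.19608 − 1.54238 = 0.65370rem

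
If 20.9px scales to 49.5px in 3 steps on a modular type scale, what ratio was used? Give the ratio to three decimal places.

r³ = 49.5 / 20.9, so r = (49.5/20.9)^(1/3).
r = 2.3684^(1/3) ≈ 1.3330

1.333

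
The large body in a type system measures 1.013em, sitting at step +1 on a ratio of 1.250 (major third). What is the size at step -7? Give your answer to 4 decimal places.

0.1700em

Moving from step +1 to step -7 is 8 steps down, so divide by r⁸.
1.013 ÷ 1.250⁸ = 1.013 ÷ 5.96046 ≈ 0.1700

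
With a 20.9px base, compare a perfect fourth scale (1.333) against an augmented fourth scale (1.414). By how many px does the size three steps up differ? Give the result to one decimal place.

9.6px

Perfect fourth: 20.9 × 1.333³ = 49.504px
Augmented fourth: 20.9 × 1.414³ = 59.087px
Difference: 59.087 − 49.504 = 9.583px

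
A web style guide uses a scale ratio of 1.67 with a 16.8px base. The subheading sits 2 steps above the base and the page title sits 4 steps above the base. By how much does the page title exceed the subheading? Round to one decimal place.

Step 2: 16.8 × 1.67² = 46.854px
Step 4: 16.8 × 1.67⁴ = 130.670px
Difference: 130.670 − 46.854 = 83.816px

83.8px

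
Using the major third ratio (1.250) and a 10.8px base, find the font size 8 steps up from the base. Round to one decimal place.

Each step on a modular scale multiplies by the ratio, so the size n steps from the base is base × ratioⁿ.
10.8 × 1.250⁸ = 10.8 × 5.96046 ≈ 64.37

64.4px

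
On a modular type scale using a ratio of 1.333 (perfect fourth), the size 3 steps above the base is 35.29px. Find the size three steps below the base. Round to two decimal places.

6.29px

Moving from step +3 to step -3 is 6 steps down, so divide by r⁶.
35.29 ÷ 1.333⁶ = 35.29 ÷ 5.61023 ≈ 6.290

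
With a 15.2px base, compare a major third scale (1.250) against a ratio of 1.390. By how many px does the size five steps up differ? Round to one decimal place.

32.5px

Major third: 15.2 × 1.250⁵ = 46.387px
At 1.390: 15.2 × 1.390⁵ = 78.871px
Difference: 78.871 − 46.387 = 32.484px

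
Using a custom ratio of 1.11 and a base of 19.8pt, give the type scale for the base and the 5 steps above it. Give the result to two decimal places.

19.80pt, 21.98pt, 24.40pt, 27.08pt, 30.06pt, 33.36pt

Step 0: 19.8pt
Step 1: 19.8 × 1.11 = 21.98
Step 2: 19.8 × 1.11² = 24.40
Step 3: 19.8 × 1.11³ = 27.08
Step 4: 19.8 × 1.11⁴ = 30.06
Step 5: 19.8 × 1.11⁵ = 33.36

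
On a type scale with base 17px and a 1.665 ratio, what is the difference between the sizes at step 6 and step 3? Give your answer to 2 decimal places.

283.72px

Step 3: 17.0 × 1.665³ = 78.4678px
Step 6: 17.0 × 1.665⁶ = 362.1882px
Difference: 362.1882 − 78.4678 = 283.7204px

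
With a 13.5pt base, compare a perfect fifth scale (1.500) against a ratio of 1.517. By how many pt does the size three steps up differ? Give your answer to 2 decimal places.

Perfect fifth: 13.5 × 1.500³ = 45.5625pt
At 1.517: 13.5 × 1.517³ = 47.1292pt
Difference: 47.1292 − 45.5625 = 1.5667pt

1.57pt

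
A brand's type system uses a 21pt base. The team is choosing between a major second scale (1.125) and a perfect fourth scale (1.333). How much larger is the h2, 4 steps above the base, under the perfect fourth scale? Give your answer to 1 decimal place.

Major second: 21.0 × 1.125⁴ = 33.638pt
Perfect fourth: 21.0 × 1.333⁴ = 66.304pt
Difference: 66.304 − 33.638 = 32.666pt

32.7pt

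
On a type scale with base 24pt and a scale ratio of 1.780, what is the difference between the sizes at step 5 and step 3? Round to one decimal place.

Step 3: 24.0 × 1.780³ = 135.354pt
Step 5: 24.0 × 1.780⁵ = 428.856pt
Difference: 428.856 − 135.354 = 293.502pt

293.5pt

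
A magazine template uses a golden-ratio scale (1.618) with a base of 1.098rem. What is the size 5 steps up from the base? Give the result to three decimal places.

12.176rem

1.098 × 1.618⁵ = 1.098 × 11.08901 ≈ 12.176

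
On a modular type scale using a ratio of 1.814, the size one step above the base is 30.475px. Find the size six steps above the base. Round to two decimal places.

598.59px

30.475 × 1.814⁵ = 30.475 × 19.64203 ≈ 598.591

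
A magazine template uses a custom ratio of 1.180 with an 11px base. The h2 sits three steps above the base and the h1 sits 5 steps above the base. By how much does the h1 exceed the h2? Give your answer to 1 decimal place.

7.1px

Step 3: 11.0 × 1.180³ = 18.073px
Step 5: 11.0 × 1.180⁵ = 25.165px
Difference: 25.165 − 18.073 = 7.092px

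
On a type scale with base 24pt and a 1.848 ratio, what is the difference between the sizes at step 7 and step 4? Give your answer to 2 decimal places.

Step 4: 24.0 × 1.848⁴ = 279.9104pt
Step 7: 24.0 × 1.848⁷ = 1766.5462pt
Difference: 1766.5462 − 279.9104 = 1486.6358pt

1486.64pt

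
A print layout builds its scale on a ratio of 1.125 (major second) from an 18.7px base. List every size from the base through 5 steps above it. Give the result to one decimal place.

18.7px, 21.0px, 23.7px, 26.6px, 30.0px, 33.7px

Step 0: 18.7px
Step 1: 18.7 × 1.125 = 21.0
Step 2: 18.7 × 1.125² = 23.7
Step 3: 18.7 × 1.125³ = 26.6
Step 4: 18.7 × 1.125⁴ = 30.0
Step 5: 18.7 × 1.125⁵ = 33.7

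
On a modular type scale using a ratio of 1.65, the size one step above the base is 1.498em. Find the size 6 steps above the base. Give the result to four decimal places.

Moving from step +1 to step +6 is 5 steps up, so multiply by r⁵.
1.498 × 1.65⁵ = 1.498 × 12.22981 ≈ 18.3203

18.3203em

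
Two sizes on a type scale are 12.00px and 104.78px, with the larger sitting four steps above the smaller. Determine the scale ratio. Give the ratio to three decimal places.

The ratio satisfies 12.00 × r⁴ = 104.78, so r = (104.78 / 12.00)^(1/4).
r = 8.7317^(1/4) ≈ 1.7190

1.719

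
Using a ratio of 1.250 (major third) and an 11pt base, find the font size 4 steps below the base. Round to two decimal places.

4.51pt

Every step multiplies by the scale ratio.
11.0 ÷ 1.250⁴ = 11.0 ÷ 2.44141 ≈ 4.51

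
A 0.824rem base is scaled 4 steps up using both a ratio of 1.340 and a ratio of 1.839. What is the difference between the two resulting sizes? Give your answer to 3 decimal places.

At 1.340: 0.824 × 1.340⁴ = 2.65672rem
At 1.839: 0.824 × 1.839⁴ = 9.42441rem
Difference: 9.42441 − 2.65672 = 6.76769rem

6.768rem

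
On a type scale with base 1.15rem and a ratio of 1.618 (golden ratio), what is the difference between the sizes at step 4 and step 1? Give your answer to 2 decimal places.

Step 1: 1.15 × 1.618 = 1.8607rem
Step 4: 1.15 × 1.618⁴ = 7.8816rem
Difference: 7.8816 − 1.8607 = 6.0209rem

6.02rem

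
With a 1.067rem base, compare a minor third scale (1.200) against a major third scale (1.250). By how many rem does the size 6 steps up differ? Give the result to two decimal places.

0.88rem

Minor third: 1.067 × 1.200⁶ = 3.1860rem
Major third: 1.067 × 1.250⁶ = 4.0703rem
Difference: 4.0703 − 3.1860 = 0.8843rem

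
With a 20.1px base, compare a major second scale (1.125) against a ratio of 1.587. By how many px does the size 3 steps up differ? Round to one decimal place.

Major second: 20.1 × 1.125³ = 28.619px
At 1.587: 20.1 × 1.587³ = 80.339px
Difference: 80.339 − 28.619 = 51.720px

51.7px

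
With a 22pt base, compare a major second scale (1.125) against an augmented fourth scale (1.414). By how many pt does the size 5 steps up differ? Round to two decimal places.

Major second: 22.0 × 1.125⁵ = 39.6447pt
Augmented fourth: 22.0 × 1.414⁵ = 124.3569pt
Difference: 124.3569 − 39.6447 = 84.7122pt

84.71pt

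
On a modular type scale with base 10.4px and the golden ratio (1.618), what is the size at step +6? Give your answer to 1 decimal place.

186.6px

10.4 × 1.618⁶ = 10.4 × 17.94201 ≈ 186.60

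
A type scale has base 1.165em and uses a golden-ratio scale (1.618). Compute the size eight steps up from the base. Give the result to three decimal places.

54.721em

1.165 × 1.618⁸ = 1.165 × 46.97082 ≈ 54.721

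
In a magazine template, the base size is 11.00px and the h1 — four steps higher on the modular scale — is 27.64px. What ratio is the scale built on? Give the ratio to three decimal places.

1.259

The ratio satisfies 11.00 × r⁴ = 27.64, so r = (27.64 / 11.00)^(1/4).
r = 2.5127^(1/4) ≈ 1.2590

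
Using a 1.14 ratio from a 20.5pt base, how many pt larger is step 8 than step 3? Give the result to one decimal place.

Step 3: 20.5 × 1.14³ = 30.372pt
Step 8: 20.5 × 1.14⁸ = 58.478pt
Difference: 58.478 − 30.372 = 28.106pt

28.1pt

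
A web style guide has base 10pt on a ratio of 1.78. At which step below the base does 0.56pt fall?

5

1.78ⁿ = 10 / 0.56 = 17.8571
n = ln(17.8571) / ln(1.78) = 2.8824 / 0.5766 ≈ 5.00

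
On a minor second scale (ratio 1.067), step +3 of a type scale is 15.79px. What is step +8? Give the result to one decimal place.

21.8px

The gap is 8 − (3) = 5 steps, so the factor is 1.067^5.
15.79 × 1.067⁵ = 15.79 × 1.38300 ≈ 21.838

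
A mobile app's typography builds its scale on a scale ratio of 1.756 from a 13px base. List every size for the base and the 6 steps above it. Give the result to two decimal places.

Step 0: 13px
Step 1: 13.0 × 1.756 = 22.83
Step 2: 13.0 × 1.756² = 40.09
Step 3: 13.0 × 1.756³ = 70.39
Step 4: 13.0 × 1.756⁴ = 123.61
Step 5: 13.0 × 1.756⁵ = 217.05
Step 6: 13.0 × 1.756⁶ = 381.15

13.00px, 22.83px, 40.09px, 70.39px, 123.61px, 217.05px, 381.15px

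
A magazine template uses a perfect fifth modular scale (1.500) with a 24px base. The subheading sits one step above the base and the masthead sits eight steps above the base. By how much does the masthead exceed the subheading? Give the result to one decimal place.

Step 1: 24.0 × 1.500 = 36.000px
Step 8: 24.0 × 1.500⁸ = 615.094px
Difference: 615.094 − 36.000 = 579.094px

579.1px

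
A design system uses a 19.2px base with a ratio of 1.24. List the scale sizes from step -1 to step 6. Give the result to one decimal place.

15.5px, 19.2px, 23.8px, 29.5px, 36.6px, 45.4px, 56.3px, 69.8px

Step -1: 19.2 ÷ 1.24 = 15.5
Step 0: 19.2px
Step 1: 19.2 × 1.24 = 23.8
Step 2: 19.2 × 1.24² = 29.5
Step 3: 19.2 × 1.24³ = 36.6
Step 4: 19.2 × 1.24⁴ = 45.4
Step 5: 19.2 × 1.24⁵ = 56.3
Step 6: 19.2 × 1.24⁶ = 69.8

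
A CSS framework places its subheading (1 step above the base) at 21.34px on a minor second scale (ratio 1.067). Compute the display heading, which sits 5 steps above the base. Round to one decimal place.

21.34 × 1.067⁴ = 21.34 × 1.29616 ≈ 27.660

27.7px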